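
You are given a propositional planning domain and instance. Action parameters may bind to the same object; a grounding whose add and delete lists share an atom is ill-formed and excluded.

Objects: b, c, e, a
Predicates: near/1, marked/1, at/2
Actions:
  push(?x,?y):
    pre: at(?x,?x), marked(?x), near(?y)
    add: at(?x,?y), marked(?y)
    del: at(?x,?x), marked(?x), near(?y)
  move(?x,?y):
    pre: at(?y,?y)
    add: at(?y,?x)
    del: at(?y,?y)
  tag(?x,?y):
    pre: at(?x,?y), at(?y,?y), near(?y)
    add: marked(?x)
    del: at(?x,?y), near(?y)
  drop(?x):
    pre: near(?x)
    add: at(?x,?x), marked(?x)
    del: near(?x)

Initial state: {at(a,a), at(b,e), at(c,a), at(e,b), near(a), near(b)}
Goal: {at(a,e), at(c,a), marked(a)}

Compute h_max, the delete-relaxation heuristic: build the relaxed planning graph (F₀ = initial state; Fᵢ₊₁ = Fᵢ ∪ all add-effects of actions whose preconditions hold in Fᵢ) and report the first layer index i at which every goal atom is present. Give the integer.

F0 = init (6 atoms)
F1 = F0 ∪ {at(a,b), at(a,c), at(a,e), at(b,b), marked(a), marked(b), marked(c)}  (13 atoms)
goal ⊆ F1  ⇒  h_max = 1

1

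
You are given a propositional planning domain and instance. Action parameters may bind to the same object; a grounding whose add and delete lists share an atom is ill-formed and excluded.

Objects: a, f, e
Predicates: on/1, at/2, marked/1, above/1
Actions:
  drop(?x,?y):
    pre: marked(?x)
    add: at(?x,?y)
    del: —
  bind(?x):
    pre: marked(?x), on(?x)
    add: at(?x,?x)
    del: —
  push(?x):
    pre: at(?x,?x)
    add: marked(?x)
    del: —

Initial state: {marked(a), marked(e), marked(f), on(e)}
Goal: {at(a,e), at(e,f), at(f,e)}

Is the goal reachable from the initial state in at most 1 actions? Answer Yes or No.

1. drop(a,e)  →  {at(a,e), marked(a), marked(e), marked(f), on(e)}
2. drop(f,e)  →  {at(a,e), at(f,e), marked(a), marked(e), marked(f), on(e)}
3. drop(e,f)  →  {at(a,e), at(e,f), at(f,e), marked(a), marked(e), marked(f), on(e)}
optimal plan length = 3; 3 > 1

No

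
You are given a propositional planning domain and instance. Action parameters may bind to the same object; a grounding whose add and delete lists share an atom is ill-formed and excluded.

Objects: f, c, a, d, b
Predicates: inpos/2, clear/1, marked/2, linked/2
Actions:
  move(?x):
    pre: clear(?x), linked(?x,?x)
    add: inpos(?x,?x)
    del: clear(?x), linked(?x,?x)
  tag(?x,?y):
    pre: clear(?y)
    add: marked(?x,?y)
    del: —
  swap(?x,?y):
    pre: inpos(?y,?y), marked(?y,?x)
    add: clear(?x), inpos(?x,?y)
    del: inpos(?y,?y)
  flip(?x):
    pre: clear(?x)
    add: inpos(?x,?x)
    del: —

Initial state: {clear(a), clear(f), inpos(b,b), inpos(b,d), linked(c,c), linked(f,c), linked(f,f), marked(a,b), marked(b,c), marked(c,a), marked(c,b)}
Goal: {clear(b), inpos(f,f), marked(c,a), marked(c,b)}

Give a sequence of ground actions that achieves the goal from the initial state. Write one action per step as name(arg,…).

move(f); flip(a); swap(b,a)

1. move(f)  →  {clear(a), inpos(b,b), inpos(b,d), inpos(f,f), linked(c,c), linked(f,c), marked(a,b), marked(b,c), marked(c,a), marked(c,b)}
2. flip(a)  →  {clear(a), inpos(a,a), inpos(b,b), inpos(b,d), inpos(f,f), linked(c,c), linked(f,c), marked(a,b), marked(b,c), marked(c,a), marked(c,b)}
3. swap(b,a)  →  {clear(a), clear(b), inpos(b,a), inpos(b,b), inpos(b,d), inpos(f,f), linked(c,c), linked(f,c), marked(a,b), marked(b,c), marked(c,a), marked(c,b)}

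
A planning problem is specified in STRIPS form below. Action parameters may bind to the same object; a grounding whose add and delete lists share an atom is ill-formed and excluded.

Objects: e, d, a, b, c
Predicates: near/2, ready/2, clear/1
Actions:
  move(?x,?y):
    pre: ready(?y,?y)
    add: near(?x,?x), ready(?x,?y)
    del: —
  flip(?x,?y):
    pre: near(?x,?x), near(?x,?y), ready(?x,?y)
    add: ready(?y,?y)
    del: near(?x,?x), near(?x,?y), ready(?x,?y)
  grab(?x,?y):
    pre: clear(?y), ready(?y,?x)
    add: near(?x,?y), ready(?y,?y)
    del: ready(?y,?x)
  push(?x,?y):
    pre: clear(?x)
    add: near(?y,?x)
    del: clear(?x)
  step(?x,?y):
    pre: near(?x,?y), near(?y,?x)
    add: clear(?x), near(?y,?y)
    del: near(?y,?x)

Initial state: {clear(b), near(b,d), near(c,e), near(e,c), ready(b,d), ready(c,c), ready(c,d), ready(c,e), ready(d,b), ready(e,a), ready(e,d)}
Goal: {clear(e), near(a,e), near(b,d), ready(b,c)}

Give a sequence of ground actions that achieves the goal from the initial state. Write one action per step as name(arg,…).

move(b,c); step(e,c); grab(a,e)

1. move(b,c)  →  {clear(b), near(b,b), near(b,d), near(c,e), near(e,c), ready(b,c), ready(b,d), ready(c,c), ready(c,d), ready(c,e), ready(d,b), ready(e,a), ready(e,d)}
2. step(e,c)  →  {clear(b), clear(e), near(b,b), near(b,d), near(c,c), near(e,c), ready(b,c), ready(b,d), ready(c,c), ready(c,d), ready(c,e), ready(d,b), ready(e,a), ready(e,d)}
3. grab(a,e)  →  {clear(b), clear(e), near(a,e), near(b,b), near(b,d), near(c,c), near(e,c), ready(b,c), ready(b,d), ready(c,c), ready(c,d), ready(c,e), ready(d,b), ready(e,d), ready(e,e)}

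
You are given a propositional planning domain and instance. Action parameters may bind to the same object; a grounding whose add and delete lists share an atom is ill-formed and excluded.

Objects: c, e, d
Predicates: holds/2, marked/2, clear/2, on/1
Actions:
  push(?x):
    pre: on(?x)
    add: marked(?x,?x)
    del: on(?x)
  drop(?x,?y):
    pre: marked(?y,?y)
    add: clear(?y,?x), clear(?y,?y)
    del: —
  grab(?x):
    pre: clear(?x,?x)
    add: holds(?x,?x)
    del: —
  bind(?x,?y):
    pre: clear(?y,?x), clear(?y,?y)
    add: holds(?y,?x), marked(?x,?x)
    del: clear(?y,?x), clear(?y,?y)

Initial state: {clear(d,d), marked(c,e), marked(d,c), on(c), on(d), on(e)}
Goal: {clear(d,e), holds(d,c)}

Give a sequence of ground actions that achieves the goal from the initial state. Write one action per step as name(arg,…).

1. push(d)  →  {clear(d,d), marked(c,e), marked(d,c), marked(d,d), on(c), on(e)}
2. drop(c,d)  →  {clear(d,c), clear(d,d), marked(c,e), marked(d,c), marked(d,d), on(c), on(e)}
3. drop(e,d)  →  {clear(d,c), clear(d,d), clear(d,e), marked(c,e), marked(d,c), marked(d,d), on(c), on(e)}
4. bind(c,d)  →  {clear(d,e), holds(d,c), marked(c,c), marked(c,e), marked(d,c), marked(d,d), on(c), on(e)}

push(d); drop(c,d); drop(e,d); bind(c,d)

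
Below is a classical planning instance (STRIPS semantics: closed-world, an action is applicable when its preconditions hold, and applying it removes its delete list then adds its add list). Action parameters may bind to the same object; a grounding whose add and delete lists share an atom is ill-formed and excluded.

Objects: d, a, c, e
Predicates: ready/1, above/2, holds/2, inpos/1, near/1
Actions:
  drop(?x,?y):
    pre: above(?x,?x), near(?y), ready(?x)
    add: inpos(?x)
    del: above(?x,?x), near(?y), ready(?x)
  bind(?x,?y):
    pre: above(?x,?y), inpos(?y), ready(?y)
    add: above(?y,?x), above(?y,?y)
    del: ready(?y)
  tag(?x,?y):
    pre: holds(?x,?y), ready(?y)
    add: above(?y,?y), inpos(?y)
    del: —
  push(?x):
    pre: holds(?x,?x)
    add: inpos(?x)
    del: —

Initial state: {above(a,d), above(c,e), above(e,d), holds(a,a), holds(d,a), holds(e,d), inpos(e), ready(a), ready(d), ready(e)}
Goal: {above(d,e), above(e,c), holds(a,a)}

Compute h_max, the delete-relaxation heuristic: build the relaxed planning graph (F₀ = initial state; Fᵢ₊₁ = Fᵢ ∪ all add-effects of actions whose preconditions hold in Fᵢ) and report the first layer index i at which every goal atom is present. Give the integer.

F0 = init (10 atoms)
F1 = F0 ∪ {above(a,a), above(d,d), above(e,c), above(e,e), inpos(a), inpos(d)}  (16 atoms)
F2 = F1 ∪ {above(d,a), above(d,e)}  (18 atoms)
goal ⊆ F2  ⇒  h_max = 2

2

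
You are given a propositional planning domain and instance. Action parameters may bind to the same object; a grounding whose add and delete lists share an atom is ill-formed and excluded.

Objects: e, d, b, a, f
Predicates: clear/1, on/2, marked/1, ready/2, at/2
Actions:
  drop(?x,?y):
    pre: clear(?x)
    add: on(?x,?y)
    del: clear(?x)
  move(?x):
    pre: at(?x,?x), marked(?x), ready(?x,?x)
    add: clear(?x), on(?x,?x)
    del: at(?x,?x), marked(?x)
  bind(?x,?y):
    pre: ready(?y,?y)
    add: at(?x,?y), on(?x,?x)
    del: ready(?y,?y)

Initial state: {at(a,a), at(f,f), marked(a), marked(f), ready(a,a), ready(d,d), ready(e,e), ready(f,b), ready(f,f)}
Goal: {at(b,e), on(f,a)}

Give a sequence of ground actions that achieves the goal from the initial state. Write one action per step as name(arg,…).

move(f); drop(f,a); bind(b,e)

1. move(f)  →  {at(a,a), clear(f), marked(a), on(f,f), ready(a,a), ready(d,d), ready(e,e), ready(f,b), ready(f,f)}
2. drop(f,a)  →  {at(a,a), marked(a), on(f,a), on(f,f), ready(a,a), ready(d,d), ready(e,e), ready(f,b), ready(f,f)}
3. bind(b,e)  →  {at(a,a), at(b,e), marked(a), on(b,b), on(f,a), on(f,f), ready(a,a), ready(d,d), ready(f,b), ready(f,f)}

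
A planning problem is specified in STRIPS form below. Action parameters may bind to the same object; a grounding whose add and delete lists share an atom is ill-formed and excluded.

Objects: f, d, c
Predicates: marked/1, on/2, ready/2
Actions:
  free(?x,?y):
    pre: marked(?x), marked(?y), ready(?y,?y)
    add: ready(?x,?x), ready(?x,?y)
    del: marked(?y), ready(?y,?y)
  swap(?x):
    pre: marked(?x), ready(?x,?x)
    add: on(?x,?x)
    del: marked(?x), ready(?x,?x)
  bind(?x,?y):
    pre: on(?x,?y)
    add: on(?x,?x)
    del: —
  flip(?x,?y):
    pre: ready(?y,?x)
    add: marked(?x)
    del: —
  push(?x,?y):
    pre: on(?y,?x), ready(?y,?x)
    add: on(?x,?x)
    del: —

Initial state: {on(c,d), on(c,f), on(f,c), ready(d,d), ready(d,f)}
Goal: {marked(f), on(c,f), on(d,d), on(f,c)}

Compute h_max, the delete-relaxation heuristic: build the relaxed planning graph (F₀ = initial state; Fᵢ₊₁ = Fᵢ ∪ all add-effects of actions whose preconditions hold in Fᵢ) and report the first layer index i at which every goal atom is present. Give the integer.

F0 = init (5 atoms)
F1 = F0 ∪ {marked(d), marked(f), on(c,c), on(f,f)}  (9 atoms)
F2 = F1 ∪ {on(d,d), ready(f,d), ready(f,f)}  (12 atoms)
goal ⊆ F2  ⇒  h_max = 2

2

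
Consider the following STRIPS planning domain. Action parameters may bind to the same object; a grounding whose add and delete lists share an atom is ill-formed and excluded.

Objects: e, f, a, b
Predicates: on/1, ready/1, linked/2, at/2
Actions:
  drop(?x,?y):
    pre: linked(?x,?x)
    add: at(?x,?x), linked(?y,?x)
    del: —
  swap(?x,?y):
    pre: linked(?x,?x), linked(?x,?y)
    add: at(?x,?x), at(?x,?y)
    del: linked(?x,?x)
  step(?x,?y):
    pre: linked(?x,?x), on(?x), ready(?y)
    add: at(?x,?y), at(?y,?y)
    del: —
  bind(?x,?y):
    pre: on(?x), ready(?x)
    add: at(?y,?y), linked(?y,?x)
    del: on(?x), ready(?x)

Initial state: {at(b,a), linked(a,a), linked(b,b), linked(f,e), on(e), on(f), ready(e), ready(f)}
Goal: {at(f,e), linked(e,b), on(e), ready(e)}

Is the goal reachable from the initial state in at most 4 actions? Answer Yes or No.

1. drop(b,e)  →  {at(b,a), at(b,b), linked(a,a), linked(b,b), linked(e,b), linked(f,e), on(e), on(f), ready(e), ready(f)}
2. bind(f,f)  →  {at(b,a), at(b,b), at(f,f), linked(a,a), linked(b,b), linked(e,b), linked(f,e), linked(f,f), on(e), ready(e)}
3. swap(f,e)  →  {at(b,a), at(b,b), at(f,e), at(f,f), linked(a,a), linked(b,b), linked(e,b), linked(f,e), on(e), ready(e)}
optimal plan length = 3; 3 ≤ 4

Yes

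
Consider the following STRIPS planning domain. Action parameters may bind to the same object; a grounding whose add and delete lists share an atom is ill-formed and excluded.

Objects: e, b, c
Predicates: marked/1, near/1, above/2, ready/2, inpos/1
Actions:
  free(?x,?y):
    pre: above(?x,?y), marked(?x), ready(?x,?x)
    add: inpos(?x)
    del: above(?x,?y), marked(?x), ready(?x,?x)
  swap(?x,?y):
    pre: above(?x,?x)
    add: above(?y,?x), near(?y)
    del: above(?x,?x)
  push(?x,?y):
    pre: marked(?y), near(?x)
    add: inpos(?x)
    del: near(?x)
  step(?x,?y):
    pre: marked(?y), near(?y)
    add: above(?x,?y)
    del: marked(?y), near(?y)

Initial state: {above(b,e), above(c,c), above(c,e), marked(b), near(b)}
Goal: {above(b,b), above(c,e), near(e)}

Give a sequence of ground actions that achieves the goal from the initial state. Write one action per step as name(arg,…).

1. swap(c,e)  →  {above(b,e), above(c,e), above(e,c), marked(b), near(b), near(e)}
2. step(b,b)  →  {above(b,b), above(b,e), above(c,e), above(e,c), near(e)}

swap(c,e); step(b,b)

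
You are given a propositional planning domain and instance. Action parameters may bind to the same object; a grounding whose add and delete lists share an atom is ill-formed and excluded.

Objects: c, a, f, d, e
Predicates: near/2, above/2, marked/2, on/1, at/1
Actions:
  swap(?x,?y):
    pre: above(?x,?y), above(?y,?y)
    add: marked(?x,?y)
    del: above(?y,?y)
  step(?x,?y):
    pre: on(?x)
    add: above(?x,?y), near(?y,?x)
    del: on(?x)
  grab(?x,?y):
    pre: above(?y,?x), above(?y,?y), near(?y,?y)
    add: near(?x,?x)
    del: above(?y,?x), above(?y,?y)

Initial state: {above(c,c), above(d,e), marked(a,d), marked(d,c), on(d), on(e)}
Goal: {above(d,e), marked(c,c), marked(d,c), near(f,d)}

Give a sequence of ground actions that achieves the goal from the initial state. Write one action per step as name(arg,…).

swap(c,c); step(d,f)

1. swap(c,c)  →  {above(d,e), marked(a,d), marked(c,c), marked(d,c), on(d), on(e)}
2. step(d,f)  →  {above(d,e), above(d,f), marked(a,d), marked(c,c), marked(d,c), near(f,d), on(e)}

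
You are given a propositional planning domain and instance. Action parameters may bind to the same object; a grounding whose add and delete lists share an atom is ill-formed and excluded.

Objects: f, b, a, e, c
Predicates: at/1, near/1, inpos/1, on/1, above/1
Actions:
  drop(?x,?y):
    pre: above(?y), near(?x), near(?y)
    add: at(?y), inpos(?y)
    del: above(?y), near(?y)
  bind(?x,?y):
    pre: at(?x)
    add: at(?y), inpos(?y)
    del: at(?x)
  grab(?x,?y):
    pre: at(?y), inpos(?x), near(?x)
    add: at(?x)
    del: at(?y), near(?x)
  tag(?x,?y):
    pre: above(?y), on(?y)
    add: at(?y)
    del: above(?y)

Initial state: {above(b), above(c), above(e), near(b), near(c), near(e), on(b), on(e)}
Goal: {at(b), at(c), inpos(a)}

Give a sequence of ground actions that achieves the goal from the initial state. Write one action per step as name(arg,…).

1. drop(b,b)  →  {above(c), above(e), at(b), inpos(b), near(c), near(e), on(b), on(e)}
2. drop(e,e)  →  {above(c), at(b), at(e), inpos(b), inpos(e), near(c), on(b), on(e)}
3. drop(c,c)  →  {at(b), at(c), at(e), inpos(b), inpos(c), inpos(e), on(b), on(e)}
4. bind(e,a)  →  {at(a), at(b), at(c), inpos(a), inpos(b), inpos(c), inpos(e), on(b), on(e)}

drop(b,b); drop(e,e); drop(c,c); bind(e,a)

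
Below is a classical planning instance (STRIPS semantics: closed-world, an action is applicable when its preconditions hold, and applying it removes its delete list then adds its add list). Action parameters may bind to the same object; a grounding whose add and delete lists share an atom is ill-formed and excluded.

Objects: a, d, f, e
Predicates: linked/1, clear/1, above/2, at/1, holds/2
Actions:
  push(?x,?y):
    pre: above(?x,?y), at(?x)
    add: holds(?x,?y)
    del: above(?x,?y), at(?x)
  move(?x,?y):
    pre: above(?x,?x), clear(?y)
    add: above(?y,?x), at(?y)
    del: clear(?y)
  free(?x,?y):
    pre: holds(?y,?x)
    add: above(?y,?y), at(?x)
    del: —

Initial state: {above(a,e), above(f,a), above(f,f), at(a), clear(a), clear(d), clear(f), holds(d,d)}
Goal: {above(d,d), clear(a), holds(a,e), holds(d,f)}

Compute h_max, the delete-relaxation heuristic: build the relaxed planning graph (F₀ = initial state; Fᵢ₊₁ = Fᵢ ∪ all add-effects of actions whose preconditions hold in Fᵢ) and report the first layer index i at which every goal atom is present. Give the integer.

F0 = init (8 atoms)
F1 = F0 ∪ {above(a,f), above(d,d), above(d,f), at(d), at(f), holds(a,e)}  (14 atoms)
F2 = F1 ∪ {above(a,a), above(a,d), above(f,d), at(e), holds(a,f), holds(d,f), holds(f,a), holds(f,f)}  (22 atoms)
goal ⊆ F2  ⇒  h_max = 2

2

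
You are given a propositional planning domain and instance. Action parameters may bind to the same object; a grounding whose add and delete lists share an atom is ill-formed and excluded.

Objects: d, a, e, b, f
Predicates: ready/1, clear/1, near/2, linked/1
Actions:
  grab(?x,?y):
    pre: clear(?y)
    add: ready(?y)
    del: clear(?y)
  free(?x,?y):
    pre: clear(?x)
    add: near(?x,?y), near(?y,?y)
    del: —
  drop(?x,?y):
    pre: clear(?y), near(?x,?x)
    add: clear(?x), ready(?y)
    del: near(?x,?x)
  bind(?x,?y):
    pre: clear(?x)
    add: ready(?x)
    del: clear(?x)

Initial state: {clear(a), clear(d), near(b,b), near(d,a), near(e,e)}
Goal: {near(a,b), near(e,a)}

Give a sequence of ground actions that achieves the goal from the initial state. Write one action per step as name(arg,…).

1. free(a,b)  →  {clear(a), clear(d), near(a,b), near(b,b), near(d,a), near(e,e)}
2. drop(e,d)  →  {clear(a), clear(d), clear(e), near(a,b), near(b,b), near(d,a), ready(d)}
3. free(e,a)  →  {clear(a), clear(d), clear(e), near(a,a), near(a,b), near(b,b), near(d,a), near(e,a), ready(d)}

free(a,b); drop(e,d); free(e,a)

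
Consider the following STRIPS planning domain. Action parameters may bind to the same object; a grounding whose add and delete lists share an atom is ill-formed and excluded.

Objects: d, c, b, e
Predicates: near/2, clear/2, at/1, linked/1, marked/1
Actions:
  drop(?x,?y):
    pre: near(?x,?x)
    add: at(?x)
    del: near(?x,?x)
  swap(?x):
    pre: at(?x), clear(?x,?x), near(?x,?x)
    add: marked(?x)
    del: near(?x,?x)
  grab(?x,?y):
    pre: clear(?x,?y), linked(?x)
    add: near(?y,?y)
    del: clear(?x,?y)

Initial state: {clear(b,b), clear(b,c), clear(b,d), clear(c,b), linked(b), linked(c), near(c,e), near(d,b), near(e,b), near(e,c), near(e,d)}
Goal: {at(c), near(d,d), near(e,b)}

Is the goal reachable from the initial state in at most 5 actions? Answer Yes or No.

1. grab(b,d)  →  {clear(b,b), clear(b,c), clear(c,b), linked(b), linked(c), near(c,e), near(d,b), near(d,d), near(e,b), near(e,c), near(e,d)}
2. grab(b,c)  →  {clear(b,b), clear(c,b), linked(b), linked(c), near(c,c), near(c,e), near(d,b), near(d,d), near(e,b), near(e,c), near(e,d)}
3. drop(c,d)  →  {at(c), clear(b,b), clear(c,b), linked(b), linked(c), near(c,e), near(d,b), near(d,d), near(e,b), near(e,c), near(e,d)}
optimal plan length = 3; 3 ≤ 5

Yes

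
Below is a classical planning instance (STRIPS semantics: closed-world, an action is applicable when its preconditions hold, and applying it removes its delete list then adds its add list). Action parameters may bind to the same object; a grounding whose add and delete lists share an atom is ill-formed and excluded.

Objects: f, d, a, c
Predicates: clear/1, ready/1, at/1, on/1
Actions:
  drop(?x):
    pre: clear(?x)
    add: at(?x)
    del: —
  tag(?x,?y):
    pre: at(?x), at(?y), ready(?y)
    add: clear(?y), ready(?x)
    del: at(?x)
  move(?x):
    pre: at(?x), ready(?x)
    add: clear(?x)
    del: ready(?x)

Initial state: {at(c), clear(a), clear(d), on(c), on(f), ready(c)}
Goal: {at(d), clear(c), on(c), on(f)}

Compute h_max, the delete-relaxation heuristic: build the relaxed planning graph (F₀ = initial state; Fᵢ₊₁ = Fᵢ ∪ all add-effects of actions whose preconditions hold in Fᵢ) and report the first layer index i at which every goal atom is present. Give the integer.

F0 = init (6 atoms)
F1 = F0 ∪ {at(a), at(d), clear(c)}  (9 atoms)
goal ⊆ F1  ⇒  h_max = 1

1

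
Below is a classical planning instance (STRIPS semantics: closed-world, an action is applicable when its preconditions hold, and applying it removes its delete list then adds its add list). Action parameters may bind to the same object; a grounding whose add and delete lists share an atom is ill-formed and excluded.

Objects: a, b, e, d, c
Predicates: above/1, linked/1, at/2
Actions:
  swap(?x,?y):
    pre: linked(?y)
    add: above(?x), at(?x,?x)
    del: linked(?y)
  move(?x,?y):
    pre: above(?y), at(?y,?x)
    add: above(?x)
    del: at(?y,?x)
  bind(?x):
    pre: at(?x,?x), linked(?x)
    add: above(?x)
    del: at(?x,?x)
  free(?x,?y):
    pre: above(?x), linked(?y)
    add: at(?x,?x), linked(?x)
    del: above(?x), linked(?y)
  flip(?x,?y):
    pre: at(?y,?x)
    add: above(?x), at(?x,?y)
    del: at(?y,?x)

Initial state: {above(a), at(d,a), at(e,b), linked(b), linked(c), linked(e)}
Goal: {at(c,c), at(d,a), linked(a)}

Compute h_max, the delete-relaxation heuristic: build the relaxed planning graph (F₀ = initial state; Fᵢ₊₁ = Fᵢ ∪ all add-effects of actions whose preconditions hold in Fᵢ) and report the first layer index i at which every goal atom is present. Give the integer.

1

F0 = init (6 atoms)
F1 = F0 ∪ {above(b), above(c), above(d), above(e), at(a,a), at(a,d), at(b,b), at(b,e), at(c,c), at(d,d), at(e,e), linked(a)}  (18 atoms)
goal ⊆ F1  ⇒  h_max = 1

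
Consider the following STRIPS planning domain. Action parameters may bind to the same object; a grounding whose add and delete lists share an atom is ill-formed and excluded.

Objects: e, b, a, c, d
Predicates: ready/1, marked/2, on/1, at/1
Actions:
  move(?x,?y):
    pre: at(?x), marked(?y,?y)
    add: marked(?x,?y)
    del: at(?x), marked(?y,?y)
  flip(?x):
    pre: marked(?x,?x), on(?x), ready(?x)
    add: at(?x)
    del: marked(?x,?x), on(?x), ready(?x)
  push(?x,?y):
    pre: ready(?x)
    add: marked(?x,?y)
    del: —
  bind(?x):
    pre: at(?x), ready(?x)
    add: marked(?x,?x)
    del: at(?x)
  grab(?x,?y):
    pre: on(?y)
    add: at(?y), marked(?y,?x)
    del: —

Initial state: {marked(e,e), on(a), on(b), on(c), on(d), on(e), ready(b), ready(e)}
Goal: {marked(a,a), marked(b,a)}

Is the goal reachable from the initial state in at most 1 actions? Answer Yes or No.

1. push(b,a)  →  {marked(b,a), marked(e,e), on(a), on(b), on(c), on(d), on(e), ready(b), ready(e)}
2. grab(a,a)  →  {at(a), marked(a,a), marked(b,a), marked(e,e), on(a), on(b), on(c), on(d), on(e), ready(b), ready(e)}
optimal plan length = 2; 2 > 1

No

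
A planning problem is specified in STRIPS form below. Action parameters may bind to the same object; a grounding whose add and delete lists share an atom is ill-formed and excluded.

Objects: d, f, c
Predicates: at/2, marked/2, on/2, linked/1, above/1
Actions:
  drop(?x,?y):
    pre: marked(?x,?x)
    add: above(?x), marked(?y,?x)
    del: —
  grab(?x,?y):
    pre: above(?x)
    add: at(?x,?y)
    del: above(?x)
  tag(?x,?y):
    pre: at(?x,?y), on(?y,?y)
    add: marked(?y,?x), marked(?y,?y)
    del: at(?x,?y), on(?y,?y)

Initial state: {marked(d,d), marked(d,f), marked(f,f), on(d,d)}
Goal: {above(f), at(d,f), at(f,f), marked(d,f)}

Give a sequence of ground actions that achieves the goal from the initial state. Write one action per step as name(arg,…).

drop(d,d); drop(f,d); grab(d,f); grab(f,f); drop(f,d)

1. drop(d,d)  →  {above(d), marked(d,d), marked(d,f), marked(f,f), on(d,d)}
2. drop(f,d)  →  {above(d), above(f), marked(d,d), marked(d,f), marked(f,f), on(d,d)}
3. grab(d,f)  →  {above(f), at(d,f), marked(d,d), marked(d,f), marked(f,f), on(d,d)}
4. grab(f,f)  →  {at(d,f), at(f,f), marked(d,d), marked(d,f), marked(f,f), on(d,d)}
5. drop(f,d)  →  {above(f), at(d,f), at(f,f), marked(d,d), marked(d,f), marked(f,f), on(d,d)}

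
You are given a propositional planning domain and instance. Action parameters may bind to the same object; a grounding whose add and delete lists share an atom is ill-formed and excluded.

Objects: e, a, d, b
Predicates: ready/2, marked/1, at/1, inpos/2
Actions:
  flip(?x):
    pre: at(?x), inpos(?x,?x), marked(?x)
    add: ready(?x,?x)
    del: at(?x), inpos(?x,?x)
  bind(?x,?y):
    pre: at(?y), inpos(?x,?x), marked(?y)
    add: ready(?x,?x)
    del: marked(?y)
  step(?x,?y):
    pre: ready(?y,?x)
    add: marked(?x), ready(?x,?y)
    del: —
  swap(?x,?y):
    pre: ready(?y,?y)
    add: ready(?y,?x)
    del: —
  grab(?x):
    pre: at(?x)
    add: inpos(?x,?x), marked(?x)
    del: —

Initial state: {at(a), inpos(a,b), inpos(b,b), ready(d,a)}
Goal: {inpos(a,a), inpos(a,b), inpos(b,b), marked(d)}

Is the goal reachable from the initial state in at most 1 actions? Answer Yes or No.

1. step(a,d)  →  {at(a), inpos(a,b), inpos(b,b), marked(a), ready(a,d), ready(d,a)}
2. step(d,a)  →  {at(a), inpos(a,b), inpos(b,b), marked(a), marked(d), ready(a,d), ready(d,a)}
3. grab(a)  →  {at(a), inpos(a,a), inpos(a,b), inpos(b,b), marked(a), marked(d), ready(a,d), ready(d,a)}
optimal plan length = 3; 3 > 1

No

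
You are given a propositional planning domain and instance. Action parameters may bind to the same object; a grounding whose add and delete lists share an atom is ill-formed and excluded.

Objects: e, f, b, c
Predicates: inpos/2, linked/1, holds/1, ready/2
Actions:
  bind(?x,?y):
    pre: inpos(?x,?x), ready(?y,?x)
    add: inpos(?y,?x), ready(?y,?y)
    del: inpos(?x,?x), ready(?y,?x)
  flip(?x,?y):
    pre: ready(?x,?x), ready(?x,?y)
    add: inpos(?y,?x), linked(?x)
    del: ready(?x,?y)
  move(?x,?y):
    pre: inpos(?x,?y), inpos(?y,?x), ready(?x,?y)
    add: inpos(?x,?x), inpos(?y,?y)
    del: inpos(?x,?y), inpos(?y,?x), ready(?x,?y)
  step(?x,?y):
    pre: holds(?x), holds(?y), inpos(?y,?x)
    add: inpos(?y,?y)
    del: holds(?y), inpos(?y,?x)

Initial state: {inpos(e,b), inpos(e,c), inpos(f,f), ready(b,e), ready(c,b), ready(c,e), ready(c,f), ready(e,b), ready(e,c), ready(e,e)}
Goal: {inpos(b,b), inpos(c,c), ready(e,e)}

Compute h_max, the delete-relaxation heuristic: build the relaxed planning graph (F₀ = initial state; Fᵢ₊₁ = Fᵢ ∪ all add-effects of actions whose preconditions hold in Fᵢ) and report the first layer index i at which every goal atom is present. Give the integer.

F0 = init (10 atoms)
F1 = F0 ∪ {inpos(b,e), inpos(c,e), inpos(c,f), inpos(e,e), linked(e), ready(c,c)}  (16 atoms)
F2 = F1 ∪ {inpos(b,b), inpos(b,c), inpos(c,c), inpos(f,c), linked(c), ready(b,b)}  (22 atoms)
goal ⊆ F2  ⇒  h_max = 2

2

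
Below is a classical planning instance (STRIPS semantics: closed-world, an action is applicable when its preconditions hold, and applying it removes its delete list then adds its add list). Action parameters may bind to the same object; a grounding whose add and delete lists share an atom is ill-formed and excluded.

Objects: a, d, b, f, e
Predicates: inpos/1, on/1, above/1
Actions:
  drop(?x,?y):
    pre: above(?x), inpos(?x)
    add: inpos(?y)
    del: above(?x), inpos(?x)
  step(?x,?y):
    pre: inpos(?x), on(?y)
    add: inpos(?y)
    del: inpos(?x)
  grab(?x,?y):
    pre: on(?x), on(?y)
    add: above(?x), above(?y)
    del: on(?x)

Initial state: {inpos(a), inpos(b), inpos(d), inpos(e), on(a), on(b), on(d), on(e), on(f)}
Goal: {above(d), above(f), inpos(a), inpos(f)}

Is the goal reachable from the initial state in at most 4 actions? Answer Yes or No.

1. step(d,f)  →  {inpos(a), inpos(b), inpos(e), inpos(f), on(a), on(b), on(d), on(e), on(f)}
2. grab(d,f)  →  {above(d), above(f), inpos(a), inpos(b), inpos(e), inpos(f), on(a), on(b), on(e), on(f)}
optimal plan length = 2; 2 ≤ 4

Yes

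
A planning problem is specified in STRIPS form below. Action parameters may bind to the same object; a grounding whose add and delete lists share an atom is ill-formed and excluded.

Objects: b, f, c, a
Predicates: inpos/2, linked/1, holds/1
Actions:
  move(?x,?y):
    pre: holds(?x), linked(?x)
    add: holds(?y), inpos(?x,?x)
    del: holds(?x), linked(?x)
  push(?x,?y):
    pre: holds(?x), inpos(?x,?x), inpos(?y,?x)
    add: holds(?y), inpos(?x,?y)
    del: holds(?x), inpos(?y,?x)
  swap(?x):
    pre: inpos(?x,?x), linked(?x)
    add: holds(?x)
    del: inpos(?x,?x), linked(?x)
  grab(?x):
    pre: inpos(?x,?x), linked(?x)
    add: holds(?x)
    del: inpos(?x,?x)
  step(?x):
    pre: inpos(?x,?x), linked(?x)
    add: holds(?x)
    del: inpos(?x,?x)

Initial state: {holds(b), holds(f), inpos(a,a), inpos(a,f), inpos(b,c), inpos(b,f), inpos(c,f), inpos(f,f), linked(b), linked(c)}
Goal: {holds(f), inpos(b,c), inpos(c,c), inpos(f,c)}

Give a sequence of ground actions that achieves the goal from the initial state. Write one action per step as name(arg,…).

push(f,c); move(c,f)

1. push(f,c)  →  {holds(b), holds(c), inpos(a,a), inpos(a,f), inpos(b,c), inpos(b,f), inpos(f,c), inpos(f,f), linked(b), linked(c)}
2. move(c,f)  →  {holds(b), holds(f), inpos(a,a), inpos(a,f), inpos(b,c), inpos(b,f), inpos(c,c), inpos(f,c), inpos(f,f), linked(b)}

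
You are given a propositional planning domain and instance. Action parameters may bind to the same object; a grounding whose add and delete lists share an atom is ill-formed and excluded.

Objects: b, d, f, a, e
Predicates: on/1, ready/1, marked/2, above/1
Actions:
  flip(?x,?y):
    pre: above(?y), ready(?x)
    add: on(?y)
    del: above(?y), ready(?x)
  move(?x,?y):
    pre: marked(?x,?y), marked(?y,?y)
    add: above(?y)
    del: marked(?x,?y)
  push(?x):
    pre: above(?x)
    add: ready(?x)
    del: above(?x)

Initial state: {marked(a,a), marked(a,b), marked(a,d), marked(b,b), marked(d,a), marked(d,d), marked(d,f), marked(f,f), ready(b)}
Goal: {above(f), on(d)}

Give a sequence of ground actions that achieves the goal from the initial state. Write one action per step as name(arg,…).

1. move(d,d)  →  {above(d), marked(a,a), marked(a,b), marked(a,d), marked(b,b), marked(d,a), marked(d,f), marked(f,f), ready(b)}
2. flip(b,d)  →  {marked(a,a), marked(a,b), marked(a,d), marked(b,b), marked(d,a), marked(d,f), marked(f,f), on(d)}
3. move(d,f)  →  {above(f), marked(a,a), marked(a,b), marked(a,d), marked(b,b), marked(d,a), marked(f,f), on(d)}

move(d,d); flip(b,d); move(d,f)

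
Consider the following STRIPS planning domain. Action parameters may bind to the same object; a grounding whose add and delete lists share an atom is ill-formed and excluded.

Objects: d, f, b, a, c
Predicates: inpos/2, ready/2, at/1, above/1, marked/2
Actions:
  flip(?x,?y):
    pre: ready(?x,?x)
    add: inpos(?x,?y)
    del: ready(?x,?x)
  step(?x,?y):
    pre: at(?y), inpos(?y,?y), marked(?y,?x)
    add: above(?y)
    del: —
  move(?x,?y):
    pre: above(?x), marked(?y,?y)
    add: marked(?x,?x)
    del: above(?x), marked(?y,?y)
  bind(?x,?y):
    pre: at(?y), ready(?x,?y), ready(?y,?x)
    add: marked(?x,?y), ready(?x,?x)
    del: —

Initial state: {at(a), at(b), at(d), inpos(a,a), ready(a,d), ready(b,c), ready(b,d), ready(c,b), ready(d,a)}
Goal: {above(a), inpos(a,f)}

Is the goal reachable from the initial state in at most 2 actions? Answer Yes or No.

No

1. bind(a,d)  →  {at(a), at(b), at(d), inpos(a,a), marked(a,d), ready(a,a), ready(a,d), ready(b,c), ready(b,d), ready(c,b), ready(d,a)}
2. flip(a,f)  →  {at(a), at(b), at(d), inpos(a,a), inpos(a,f), marked(a,d), ready(a,d), ready(b,c), ready(b,d), ready(c,b), ready(d,a)}
3. step(d,a)  →  {above(a), at(a), at(b), at(d), inpos(a,a), inpos(a,f), marked(a,d), ready(a,d), ready(b,c), ready(b,d), ready(c,b), ready(d,a)}
optimal plan length = 3; 3 > 2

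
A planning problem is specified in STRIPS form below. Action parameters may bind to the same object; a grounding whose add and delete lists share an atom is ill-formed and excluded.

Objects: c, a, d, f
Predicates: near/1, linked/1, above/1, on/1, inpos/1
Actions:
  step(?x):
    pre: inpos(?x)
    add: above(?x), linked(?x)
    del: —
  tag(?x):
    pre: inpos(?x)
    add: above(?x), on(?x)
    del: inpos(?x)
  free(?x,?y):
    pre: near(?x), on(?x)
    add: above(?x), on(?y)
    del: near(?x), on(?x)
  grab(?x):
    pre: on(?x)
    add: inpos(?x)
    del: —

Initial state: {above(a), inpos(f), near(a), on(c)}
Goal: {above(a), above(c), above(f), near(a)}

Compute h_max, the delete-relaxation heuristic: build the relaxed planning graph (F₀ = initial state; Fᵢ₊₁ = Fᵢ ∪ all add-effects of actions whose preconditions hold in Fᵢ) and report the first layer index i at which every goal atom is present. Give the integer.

2

F0 = init (4 atoms)
F1 = F0 ∪ {above(f), inpos(c), linked(f), on(f)}  (8 atoms)
F2 = F1 ∪ {above(c), linked(c)}  (10 atoms)
goal ⊆ F2  ⇒  h_max = 2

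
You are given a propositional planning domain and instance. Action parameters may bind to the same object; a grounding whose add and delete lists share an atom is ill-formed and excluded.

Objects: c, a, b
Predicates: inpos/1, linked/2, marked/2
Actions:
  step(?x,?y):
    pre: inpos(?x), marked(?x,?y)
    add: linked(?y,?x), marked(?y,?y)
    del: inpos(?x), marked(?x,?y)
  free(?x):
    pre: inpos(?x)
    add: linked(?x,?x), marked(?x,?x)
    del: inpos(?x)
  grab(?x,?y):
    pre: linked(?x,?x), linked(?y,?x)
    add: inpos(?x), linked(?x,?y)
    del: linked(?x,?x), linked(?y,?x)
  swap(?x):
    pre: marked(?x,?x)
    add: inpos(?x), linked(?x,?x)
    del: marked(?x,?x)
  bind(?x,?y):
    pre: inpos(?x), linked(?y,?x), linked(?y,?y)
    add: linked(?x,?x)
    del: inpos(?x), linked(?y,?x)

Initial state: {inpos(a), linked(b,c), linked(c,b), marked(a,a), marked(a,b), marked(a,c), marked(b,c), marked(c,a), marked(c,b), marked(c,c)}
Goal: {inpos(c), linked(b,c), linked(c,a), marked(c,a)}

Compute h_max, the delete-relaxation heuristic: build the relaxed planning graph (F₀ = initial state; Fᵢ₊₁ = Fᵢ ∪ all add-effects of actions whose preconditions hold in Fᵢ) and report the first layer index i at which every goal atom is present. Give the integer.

F0 = init (10 atoms)
F1 = F0 ∪ {inpos(c), linked(a,a), linked(b,a), linked(c,a), linked(c,c), marked(b,b)}  (16 atoms)
goal ⊆ F1  ⇒  h_max = 1

1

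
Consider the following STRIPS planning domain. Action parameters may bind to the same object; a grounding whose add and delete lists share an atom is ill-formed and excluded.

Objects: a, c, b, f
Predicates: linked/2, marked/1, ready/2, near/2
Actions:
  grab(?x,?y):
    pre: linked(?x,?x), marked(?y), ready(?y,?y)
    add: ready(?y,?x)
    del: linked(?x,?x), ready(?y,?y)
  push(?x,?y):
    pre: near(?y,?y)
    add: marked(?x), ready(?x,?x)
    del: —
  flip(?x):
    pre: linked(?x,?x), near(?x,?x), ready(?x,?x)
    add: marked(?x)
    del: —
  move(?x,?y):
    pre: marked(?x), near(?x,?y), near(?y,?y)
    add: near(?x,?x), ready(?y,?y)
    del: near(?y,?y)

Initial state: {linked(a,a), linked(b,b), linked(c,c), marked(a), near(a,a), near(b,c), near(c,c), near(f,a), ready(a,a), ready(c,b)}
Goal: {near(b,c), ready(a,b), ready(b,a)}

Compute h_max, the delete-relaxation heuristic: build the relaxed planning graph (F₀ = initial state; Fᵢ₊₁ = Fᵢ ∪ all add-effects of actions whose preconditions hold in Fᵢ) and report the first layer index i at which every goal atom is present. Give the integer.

2

F0 = init (10 atoms)
F1 = F0 ∪ {marked(b), marked(c), marked(f), ready(a,b), ready(a,c), ready(b,b), ready(c,c), ready(f,f)}  (18 atoms)
F2 = F1 ∪ {near(b,b), near(f,f), ready(b,a), ready(b,c), ready(c,a), ready(f,a), ready(f,b), ready(f,c)}  (26 atoms)
goal ⊆ F2  ⇒  h_max = 2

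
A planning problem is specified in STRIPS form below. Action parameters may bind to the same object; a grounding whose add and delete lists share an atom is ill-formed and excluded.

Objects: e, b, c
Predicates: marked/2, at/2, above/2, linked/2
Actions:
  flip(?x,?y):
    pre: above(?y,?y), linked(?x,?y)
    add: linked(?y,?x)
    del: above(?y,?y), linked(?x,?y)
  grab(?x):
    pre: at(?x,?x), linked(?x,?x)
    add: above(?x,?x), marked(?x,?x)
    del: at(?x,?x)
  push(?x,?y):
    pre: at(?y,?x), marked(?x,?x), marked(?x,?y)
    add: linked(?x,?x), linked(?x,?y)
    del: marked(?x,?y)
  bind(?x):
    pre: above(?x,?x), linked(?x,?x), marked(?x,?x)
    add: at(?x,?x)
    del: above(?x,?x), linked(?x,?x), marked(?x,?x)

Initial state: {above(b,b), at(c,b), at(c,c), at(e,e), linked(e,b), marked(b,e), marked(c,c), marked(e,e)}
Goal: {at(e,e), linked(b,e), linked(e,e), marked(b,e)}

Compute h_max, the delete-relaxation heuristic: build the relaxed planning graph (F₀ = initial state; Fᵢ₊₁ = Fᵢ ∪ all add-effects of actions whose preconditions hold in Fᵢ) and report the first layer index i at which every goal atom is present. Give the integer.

F0 = init (8 atoms)
F1 = F0 ∪ {linked(b,e), linked(c,c), linked(e,e)}  (11 atoms)
goal ⊆ F1  ⇒  h_max = 1

1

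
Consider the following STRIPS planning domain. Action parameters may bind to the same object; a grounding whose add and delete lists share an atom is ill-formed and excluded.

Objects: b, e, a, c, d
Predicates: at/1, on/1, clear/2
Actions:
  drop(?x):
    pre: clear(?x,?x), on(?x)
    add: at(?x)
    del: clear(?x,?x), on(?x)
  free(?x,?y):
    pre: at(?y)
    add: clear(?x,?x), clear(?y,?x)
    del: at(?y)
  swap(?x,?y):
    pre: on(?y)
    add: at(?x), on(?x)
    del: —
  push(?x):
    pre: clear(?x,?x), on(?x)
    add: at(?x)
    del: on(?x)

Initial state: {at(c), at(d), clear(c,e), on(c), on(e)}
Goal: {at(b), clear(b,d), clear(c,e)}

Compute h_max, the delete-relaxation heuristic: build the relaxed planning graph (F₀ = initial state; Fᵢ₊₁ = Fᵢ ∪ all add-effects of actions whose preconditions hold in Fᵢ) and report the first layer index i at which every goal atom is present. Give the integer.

F0 = init (5 atoms)
F1 = F0 ∪ {at(a), at(b), at(e), clear(a,a), clear(b,b), clear(c,a), clear(c,b), clear(c,c), clear(c,d), clear(d,a), clear(d,b), clear(d,c), clear(d,d), clear(d,e), clear(e,e), on(a), on(b), on(d)}  (23 atoms)
F2 = F1 ∪ {clear(a,b), clear(a,c), clear(a,d), clear(a,e), clear(b,a), clear(b,c), clear(b,d), clear(b,e), clear(e,a), clear(e,b), clear(e,c), clear(e,d)}  (35 atoms)
goal ⊆ F2  ⇒  h_max = 2

2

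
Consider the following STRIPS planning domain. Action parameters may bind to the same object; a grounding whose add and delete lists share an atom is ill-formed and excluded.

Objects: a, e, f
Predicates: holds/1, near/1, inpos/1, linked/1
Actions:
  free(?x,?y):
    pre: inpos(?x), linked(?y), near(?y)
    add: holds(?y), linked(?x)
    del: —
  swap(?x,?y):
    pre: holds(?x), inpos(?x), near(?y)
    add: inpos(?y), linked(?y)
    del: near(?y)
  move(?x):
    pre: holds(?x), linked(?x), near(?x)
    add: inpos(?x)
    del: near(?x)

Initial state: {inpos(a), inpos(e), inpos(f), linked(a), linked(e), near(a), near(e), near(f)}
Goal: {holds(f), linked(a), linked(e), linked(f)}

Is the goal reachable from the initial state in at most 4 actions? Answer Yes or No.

1. free(f,a)  →  {holds(a), inpos(a), inpos(e), inpos(f), linked(a), linked(e), linked(f), near(a), near(e), near(f)}
2. free(a,f)  →  {holds(a), holds(f), inpos(a), inpos(e), inpos(f), linked(a), linked(e), linked(f), near(a), near(e), near(f)}
optimal plan length = 2; 2 ≤ 4

Yes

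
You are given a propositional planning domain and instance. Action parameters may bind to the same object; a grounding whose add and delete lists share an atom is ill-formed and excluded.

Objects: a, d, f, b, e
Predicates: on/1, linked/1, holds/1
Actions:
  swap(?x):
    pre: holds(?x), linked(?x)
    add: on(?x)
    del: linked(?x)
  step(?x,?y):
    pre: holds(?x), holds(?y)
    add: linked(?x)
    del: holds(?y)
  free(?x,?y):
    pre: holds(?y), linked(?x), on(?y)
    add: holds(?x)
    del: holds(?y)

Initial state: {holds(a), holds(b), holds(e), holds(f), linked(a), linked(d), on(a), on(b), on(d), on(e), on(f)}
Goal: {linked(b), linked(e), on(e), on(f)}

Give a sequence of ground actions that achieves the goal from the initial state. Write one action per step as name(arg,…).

1. step(b,a)  →  {holds(b), holds(e), holds(f), linked(a), linked(b), linked(d), on(a), on(b), on(d), on(e), on(f)}
2. step(e,f)  →  {holds(b), holds(e), linked(a), linked(b), linked(d), linked(e), on(a), on(b), on(d), on(e), on(f)}

step(b,a); step(e,f)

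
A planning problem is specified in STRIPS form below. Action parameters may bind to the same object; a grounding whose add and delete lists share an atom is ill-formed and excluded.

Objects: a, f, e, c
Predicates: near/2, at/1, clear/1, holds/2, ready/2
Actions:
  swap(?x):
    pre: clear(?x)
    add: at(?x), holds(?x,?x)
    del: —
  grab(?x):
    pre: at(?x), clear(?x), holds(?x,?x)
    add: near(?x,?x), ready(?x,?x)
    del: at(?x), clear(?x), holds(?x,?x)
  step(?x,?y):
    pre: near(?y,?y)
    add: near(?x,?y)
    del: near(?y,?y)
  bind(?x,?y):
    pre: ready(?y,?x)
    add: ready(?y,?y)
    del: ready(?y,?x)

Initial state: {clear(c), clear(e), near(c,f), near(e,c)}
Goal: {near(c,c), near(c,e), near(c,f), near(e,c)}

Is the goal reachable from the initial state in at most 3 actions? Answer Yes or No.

No

1. swap(e)  →  {at(e), clear(c), clear(e), holds(e,e), near(c,f), near(e,c)}
2. swap(c)  →  {at(c), at(e), clear(c), clear(e), holds(c,c), holds(e,e), near(c,f), near(e,c)}
3. grab(e)  →  {at(c), clear(c), holds(c,c), near(c,f), near(e,c), near(e,e), ready(e,e)}
4. grab(c)  →  {near(c,c), near(c,f), near(e,c), near(e,e), ready(c,c), ready(e,e)}
5. step(c,e)  →  {near(c,c), near(c,e), near(c,f), near(e,c), ready(c,c), ready(e,e)}
optimal plan length = 5; 5 > 3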